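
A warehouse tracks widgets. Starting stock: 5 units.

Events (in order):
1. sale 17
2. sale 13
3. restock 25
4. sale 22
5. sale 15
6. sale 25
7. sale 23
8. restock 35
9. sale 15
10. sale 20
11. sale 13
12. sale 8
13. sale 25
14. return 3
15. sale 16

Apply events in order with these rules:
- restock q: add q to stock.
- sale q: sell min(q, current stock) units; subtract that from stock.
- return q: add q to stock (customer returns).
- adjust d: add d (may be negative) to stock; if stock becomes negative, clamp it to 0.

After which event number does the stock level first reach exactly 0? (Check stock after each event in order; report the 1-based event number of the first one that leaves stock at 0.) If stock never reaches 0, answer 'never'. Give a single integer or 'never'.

Processing events:
Start: stock = 5
  Event 1 (sale 17): sell min(17,5)=5. stock: 5 - 5 = 0. total_sold = 5
  Event 2 (sale 13): sell min(13,0)=0. stock: 0 - 0 = 0. total_sold = 5
  Event 3 (restock 25): 0 + 25 = 25
  Event 4 (sale 22): sell min(22,25)=22. stock: 25 - 22 = 3. total_sold = 27
  Event 5 (sale 15): sell min(15,3)=3. stock: 3 - 3 = 0. total_sold = 30
  Event 6 (sale 25): sell min(25,0)=0. stock: 0 - 0 = 0. total_sold = 30
  Event 7 (sale 23): sell min(23,0)=0. stock: 0 - 0 = 0. total_sold = 30
  Event 8 (restock 35): 0 + 35 = 35
  Event 9 (sale 15): sell min(15,35)=15. stock: 35 - 15 = 20. total_sold = 45
  Event 10 (sale 20): sell min(20,20)=20. stock: 20 - 20 = 0. total_sold = 65
  Event 11 (sale 13): sell min(13,0)=0. stock: 0 - 0 = 0. total_sold = 65
  Event 12 (sale 8): sell min(8,0)=0. stock: 0 - 0 = 0. total_sold = 65
  Event 13 (sale 25): sell min(25,0)=0. stock: 0 - 0 = 0. total_sold = 65
  Event 14 (return 3): 0 + 3 = 3
  Event 15 (sale 16): sell min(16,3)=3. stock: 3 - 3 = 0. total_sold = 68
Final: stock = 0, total_sold = 68

First zero at event 1.

Answer: 1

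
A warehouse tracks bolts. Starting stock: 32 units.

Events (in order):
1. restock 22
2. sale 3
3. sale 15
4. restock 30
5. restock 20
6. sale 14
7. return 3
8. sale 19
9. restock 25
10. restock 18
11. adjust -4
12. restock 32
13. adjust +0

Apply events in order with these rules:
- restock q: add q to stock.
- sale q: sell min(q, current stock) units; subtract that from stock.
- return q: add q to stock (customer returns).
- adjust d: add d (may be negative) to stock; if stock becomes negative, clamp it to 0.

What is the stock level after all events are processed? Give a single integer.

Processing events:
Start: stock = 32
  Event 1 (restock 22): 32 + 22 = 54
  Event 2 (sale 3): sell min(3,54)=3. stock: 54 - 3 = 51. total_sold = 3
  Event 3 (sale 15): sell min(15,51)=15. stock: 51 - 15 = 36. total_sold = 18
  Event 4 (restock 30): 36 + 30 = 66
  Event 5 (restock 20): 66 + 20 = 86
  Event 6 (sale 14): sell min(14,86)=14. stock: 86 - 14 = 72. total_sold = 32
  Event 7 (return 3): 72 + 3 = 75
  Event 8 (sale 19): sell min(19,75)=19. stock: 75 - 19 = 56. total_sold = 51
  Event 9 (restock 25): 56 + 25 = 81
  Event 10 (restock 18): 81 + 18 = 99
  Event 11 (adjust -4): 99 + -4 = 95
  Event 12 (restock 32): 95 + 32 = 127
  Event 13 (adjust +0): 127 + 0 = 127
Final: stock = 127, total_sold = 51

Answer: 127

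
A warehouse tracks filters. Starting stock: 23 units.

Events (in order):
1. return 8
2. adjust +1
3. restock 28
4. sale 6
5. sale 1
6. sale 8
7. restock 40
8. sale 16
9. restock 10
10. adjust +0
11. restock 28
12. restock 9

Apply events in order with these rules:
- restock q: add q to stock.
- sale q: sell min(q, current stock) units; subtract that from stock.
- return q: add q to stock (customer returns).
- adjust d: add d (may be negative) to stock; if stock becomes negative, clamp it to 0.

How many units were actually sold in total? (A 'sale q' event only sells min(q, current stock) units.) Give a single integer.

Answer: 31

Derivation:
Processing events:
Start: stock = 23
  Event 1 (return 8): 23 + 8 = 31
  Event 2 (adjust +1): 31 + 1 = 32
  Event 3 (restock 28): 32 + 28 = 60
  Event 4 (sale 6): sell min(6,60)=6. stock: 60 - 6 = 54. total_sold = 6
  Event 5 (sale 1): sell min(1,54)=1. stock: 54 - 1 = 53. total_sold = 7
  Event 6 (sale 8): sell min(8,53)=8. stock: 53 - 8 = 45. total_sold = 15
  Event 7 (restock 40): 45 + 40 = 85
  Event 8 (sale 16): sell min(16,85)=16. stock: 85 - 16 = 69. total_sold = 31
  Event 9 (restock 10): 69 + 10 = 79
  Event 10 (adjust +0): 79 + 0 = 79
  Event 11 (restock 28): 79 + 28 = 107
  Event 12 (restock 9): 107 + 9 = 116
Final: stock = 116, total_sold = 31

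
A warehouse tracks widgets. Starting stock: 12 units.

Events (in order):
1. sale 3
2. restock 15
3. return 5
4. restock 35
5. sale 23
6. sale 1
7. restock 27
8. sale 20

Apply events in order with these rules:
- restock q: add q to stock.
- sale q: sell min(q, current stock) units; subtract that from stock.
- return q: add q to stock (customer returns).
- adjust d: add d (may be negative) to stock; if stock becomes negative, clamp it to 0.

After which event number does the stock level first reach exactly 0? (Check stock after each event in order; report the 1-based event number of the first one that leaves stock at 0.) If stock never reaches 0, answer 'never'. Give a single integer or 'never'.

Processing events:
Start: stock = 12
  Event 1 (sale 3): sell min(3,12)=3. stock: 12 - 3 = 9. total_sold = 3
  Event 2 (restock 15): 9 + 15 = 24
  Event 3 (return 5): 24 + 5 = 29
  Event 4 (restock 35): 29 + 35 = 64
  Event 5 (sale 23): sell min(23,64)=23. stock: 64 - 23 = 41. total_sold = 26
  Event 6 (sale 1): sell min(1,41)=1. stock: 41 - 1 = 40. total_sold = 27
  Event 7 (restock 27): 40 + 27 = 67
  Event 8 (sale 20): sell min(20,67)=20. stock: 67 - 20 = 47. total_sold = 47
Final: stock = 47, total_sold = 47

Stock never reaches 0.

Answer: never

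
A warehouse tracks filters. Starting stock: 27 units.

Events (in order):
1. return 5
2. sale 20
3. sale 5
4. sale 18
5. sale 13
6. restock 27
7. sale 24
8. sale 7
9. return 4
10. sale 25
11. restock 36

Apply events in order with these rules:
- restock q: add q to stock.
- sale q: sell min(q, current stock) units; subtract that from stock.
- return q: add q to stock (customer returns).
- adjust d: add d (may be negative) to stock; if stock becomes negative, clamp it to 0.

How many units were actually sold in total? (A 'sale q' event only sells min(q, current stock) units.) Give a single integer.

Answer: 63

Derivation:
Processing events:
Start: stock = 27
  Event 1 (return 5): 27 + 5 = 32
  Event 2 (sale 20): sell min(20,32)=20. stock: 32 - 20 = 12. total_sold = 20
  Event 3 (sale 5): sell min(5,12)=5. stock: 12 - 5 = 7. total_sold = 25
  Event 4 (sale 18): sell min(18,7)=7. stock: 7 - 7 = 0. total_sold = 32
  Event 5 (sale 13): sell min(13,0)=0. stock: 0 - 0 = 0. total_sold = 32
  Event 6 (restock 27): 0 + 27 = 27
  Event 7 (sale 24): sell min(24,27)=24. stock: 27 - 24 = 3. total_sold = 56
  Event 8 (sale 7): sell min(7,3)=3. stock: 3 - 3 = 0. total_sold = 59
  Event 9 (return 4): 0 + 4 = 4
  Event 10 (sale 25): sell min(25,4)=4. stock: 4 - 4 = 0. total_sold = 63
  Event 11 (restock 36): 0 + 36 = 36
Final: stock = 36, total_sold = 63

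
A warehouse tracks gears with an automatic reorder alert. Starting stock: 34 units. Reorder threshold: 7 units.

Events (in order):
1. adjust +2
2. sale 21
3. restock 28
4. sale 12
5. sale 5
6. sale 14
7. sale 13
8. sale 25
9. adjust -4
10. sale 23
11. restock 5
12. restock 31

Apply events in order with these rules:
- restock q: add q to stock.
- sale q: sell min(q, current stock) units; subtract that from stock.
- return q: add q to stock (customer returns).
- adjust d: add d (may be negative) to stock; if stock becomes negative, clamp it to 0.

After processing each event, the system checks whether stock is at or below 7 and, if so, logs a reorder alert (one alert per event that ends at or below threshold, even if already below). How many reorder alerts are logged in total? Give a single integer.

Answer: 5

Derivation:
Processing events:
Start: stock = 34
  Event 1 (adjust +2): 34 + 2 = 36
  Event 2 (sale 21): sell min(21,36)=21. stock: 36 - 21 = 15. total_sold = 21
  Event 3 (restock 28): 15 + 28 = 43
  Event 4 (sale 12): sell min(12,43)=12. stock: 43 - 12 = 31. total_sold = 33
  Event 5 (sale 5): sell min(5,31)=5. stock: 31 - 5 = 26. total_sold = 38
  Event 6 (sale 14): sell min(14,26)=14. stock: 26 - 14 = 12. total_sold = 52
  Event 7 (sale 13): sell min(13,12)=12. stock: 12 - 12 = 0. total_sold = 64
  Event 8 (sale 25): sell min(25,0)=0. stock: 0 - 0 = 0. total_sold = 64
  Event 9 (adjust -4): 0 + -4 = 0 (clamped to 0)
  Event 10 (sale 23): sell min(23,0)=0. stock: 0 - 0 = 0. total_sold = 64
  Event 11 (restock 5): 0 + 5 = 5
  Event 12 (restock 31): 5 + 31 = 36
Final: stock = 36, total_sold = 64

Checking against threshold 7:
  After event 1: stock=36 > 7
  After event 2: stock=15 > 7
  After event 3: stock=43 > 7
  After event 4: stock=31 > 7
  After event 5: stock=26 > 7
  After event 6: stock=12 > 7
  After event 7: stock=0 <= 7 -> ALERT
  After event 8: stock=0 <= 7 -> ALERT
  After event 9: stock=0 <= 7 -> ALERT
  After event 10: stock=0 <= 7 -> ALERT
  After event 11: stock=5 <= 7 -> ALERT
  After event 12: stock=36 > 7
Alert events: [7, 8, 9, 10, 11]. Count = 5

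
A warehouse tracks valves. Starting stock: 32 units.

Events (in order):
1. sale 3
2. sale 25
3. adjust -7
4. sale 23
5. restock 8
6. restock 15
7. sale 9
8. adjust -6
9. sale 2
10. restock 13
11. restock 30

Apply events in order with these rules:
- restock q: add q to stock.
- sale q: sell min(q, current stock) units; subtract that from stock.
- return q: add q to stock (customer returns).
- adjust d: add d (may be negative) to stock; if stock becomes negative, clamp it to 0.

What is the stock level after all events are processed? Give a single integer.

Processing events:
Start: stock = 32
  Event 1 (sale 3): sell min(3,32)=3. stock: 32 - 3 = 29. total_sold = 3
  Event 2 (sale 25): sell min(25,29)=25. stock: 29 - 25 = 4. total_sold = 28
  Event 3 (adjust -7): 4 + -7 = 0 (clamped to 0)
  Event 4 (sale 23): sell min(23,0)=0. stock: 0 - 0 = 0. total_sold = 28
  Event 5 (restock 8): 0 + 8 = 8
  Event 6 (restock 15): 8 + 15 = 23
  Event 7 (sale 9): sell min(9,23)=9. stock: 23 - 9 = 14. total_sold = 37
  Event 8 (adjust -6): 14 + -6 = 8
  Event 9 (sale 2): sell min(2,8)=2. stock: 8 - 2 = 6. total_sold = 39
  Event 10 (restock 13): 6 + 13 = 19
  Event 11 (restock 30): 19 + 30 = 49
Final: stock = 49, total_sold = 39

Answer: 49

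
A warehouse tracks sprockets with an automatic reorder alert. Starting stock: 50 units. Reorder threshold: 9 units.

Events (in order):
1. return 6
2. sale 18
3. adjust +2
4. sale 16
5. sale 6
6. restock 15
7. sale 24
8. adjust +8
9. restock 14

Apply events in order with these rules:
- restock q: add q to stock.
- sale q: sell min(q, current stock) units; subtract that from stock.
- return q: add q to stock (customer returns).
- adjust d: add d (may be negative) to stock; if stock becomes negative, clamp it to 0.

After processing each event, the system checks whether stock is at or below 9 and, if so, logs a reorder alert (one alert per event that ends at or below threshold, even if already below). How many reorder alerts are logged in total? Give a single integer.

Processing events:
Start: stock = 50
  Event 1 (return 6): 50 + 6 = 56
  Event 2 (sale 18): sell min(18,56)=18. stock: 56 - 18 = 38. total_sold = 18
  Event 3 (adjust +2): 38 + 2 = 40
  Event 4 (sale 16): sell min(16,40)=16. stock: 40 - 16 = 24. total_sold = 34
  Event 5 (sale 6): sell min(6,24)=6. stock: 24 - 6 = 18. total_sold = 40
  Event 6 (restock 15): 18 + 15 = 33
  Event 7 (sale 24): sell min(24,33)=24. stock: 33 - 24 = 9. total_sold = 64
  Event 8 (adjust +8): 9 + 8 = 17
  Event 9 (restock 14): 17 + 14 = 31
Final: stock = 31, total_sold = 64

Checking against threshold 9:
  After event 1: stock=56 > 9
  After event 2: stock=38 > 9
  After event 3: stock=40 > 9
  After event 4: stock=24 > 9
  After event 5: stock=18 > 9
  After event 6: stock=33 > 9
  After event 7: stock=9 <= 9 -> ALERT
  After event 8: stock=17 > 9
  After event 9: stock=31 > 9
Alert events: [7]. Count = 1

Answer: 1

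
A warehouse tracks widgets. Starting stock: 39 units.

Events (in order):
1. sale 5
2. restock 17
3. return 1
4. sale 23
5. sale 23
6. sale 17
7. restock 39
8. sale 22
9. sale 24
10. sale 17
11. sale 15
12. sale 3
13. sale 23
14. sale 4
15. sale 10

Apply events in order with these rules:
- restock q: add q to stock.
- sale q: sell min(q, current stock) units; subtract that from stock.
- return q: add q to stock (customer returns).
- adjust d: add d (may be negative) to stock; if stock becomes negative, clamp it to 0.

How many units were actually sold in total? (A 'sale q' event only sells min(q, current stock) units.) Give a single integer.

Answer: 96

Derivation:
Processing events:
Start: stock = 39
  Event 1 (sale 5): sell min(5,39)=5. stock: 39 - 5 = 34. total_sold = 5
  Event 2 (restock 17): 34 + 17 = 51
  Event 3 (return 1): 51 + 1 = 52
  Event 4 (sale 23): sell min(23,52)=23. stock: 52 - 23 = 29. total_sold = 28
  Event 5 (sale 23): sell min(23,29)=23. stock: 29 - 23 = 6. total_sold = 51
  Event 6 (sale 17): sell min(17,6)=6. stock: 6 - 6 = 0. total_sold = 57
  Event 7 (restock 39): 0 + 39 = 39
  Event 8 (sale 22): sell min(22,39)=22. stock: 39 - 22 = 17. total_sold = 79
  Event 9 (sale 24): sell min(24,17)=17. stock: 17 - 17 = 0. total_sold = 96
  Event 10 (sale 17): sell min(17,0)=0. stock: 0 - 0 = 0. total_sold = 96
  Event 11 (sale 15): sell min(15,0)=0. stock: 0 - 0 = 0. total_sold = 96
  Event 12 (sale 3): sell min(3,0)=0. stock: 0 - 0 = 0. total_sold = 96
  Event 13 (sale 23): sell min(23,0)=0. stock: 0 - 0 = 0. total_sold = 96
  Event 14 (sale 4): sell min(4,0)=0. stock: 0 - 0 = 0. total_sold = 96
  Event 15 (sale 10): sell min(10,0)=0. stock: 0 - 0 = 0. total_sold = 96
Final: stock = 0, total_sold = 96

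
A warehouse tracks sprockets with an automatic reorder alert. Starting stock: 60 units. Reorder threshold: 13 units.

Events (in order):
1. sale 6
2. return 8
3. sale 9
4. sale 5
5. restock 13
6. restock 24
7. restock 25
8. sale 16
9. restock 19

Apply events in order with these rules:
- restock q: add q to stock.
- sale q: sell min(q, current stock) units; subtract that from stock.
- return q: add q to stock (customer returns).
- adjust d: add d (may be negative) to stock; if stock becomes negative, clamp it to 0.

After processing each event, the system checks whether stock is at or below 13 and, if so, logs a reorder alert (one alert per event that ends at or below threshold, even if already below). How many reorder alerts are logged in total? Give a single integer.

Processing events:
Start: stock = 60
  Event 1 (sale 6): sell min(6,60)=6. stock: 60 - 6 = 54. total_sold = 6
  Event 2 (return 8): 54 + 8 = 62
  Event 3 (sale 9): sell min(9,62)=9. stock: 62 - 9 = 53. total_sold = 15
  Event 4 (sale 5): sell min(5,53)=5. stock: 53 - 5 = 48. total_sold = 20
  Event 5 (restock 13): 48 + 13 = 61
  Event 6 (restock 24): 61 + 24 = 85
  Event 7 (restock 25): 85 + 25 = 110
  Event 8 (sale 16): sell min(16,110)=16. stock: 110 - 16 = 94. total_sold = 36
  Event 9 (restock 19): 94 + 19 = 113
Final: stock = 113, total_sold = 36

Checking against threshold 13:
  After event 1: stock=54 > 13
  After event 2: stock=62 > 13
  After event 3: stock=53 > 13
  After event 4: stock=48 > 13
  After event 5: stock=61 > 13
  After event 6: stock=85 > 13
  After event 7: stock=110 > 13
  After event 8: stock=94 > 13
  After event 9: stock=113 > 13
Alert events: []. Count = 0

Answer: 0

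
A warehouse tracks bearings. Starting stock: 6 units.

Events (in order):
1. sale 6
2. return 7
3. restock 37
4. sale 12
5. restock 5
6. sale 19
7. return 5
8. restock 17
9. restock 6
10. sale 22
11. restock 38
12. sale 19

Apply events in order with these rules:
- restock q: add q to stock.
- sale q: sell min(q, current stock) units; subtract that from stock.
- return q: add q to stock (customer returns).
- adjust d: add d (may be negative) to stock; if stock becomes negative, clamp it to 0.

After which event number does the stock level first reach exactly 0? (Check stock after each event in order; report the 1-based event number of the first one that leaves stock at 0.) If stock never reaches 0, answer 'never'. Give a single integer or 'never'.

Processing events:
Start: stock = 6
  Event 1 (sale 6): sell min(6,6)=6. stock: 6 - 6 = 0. total_sold = 6
  Event 2 (return 7): 0 + 7 = 7
  Event 3 (restock 37): 7 + 37 = 44
  Event 4 (sale 12): sell min(12,44)=12. stock: 44 - 12 = 32. total_sold = 18
  Event 5 (restock 5): 32 + 5 = 37
  Event 6 (sale 19): sell min(19,37)=19. stock: 37 - 19 = 18. total_sold = 37
  Event 7 (return 5): 18 + 5 = 23
  Event 8 (restock 17): 23 + 17 = 40
  Event 9 (restock 6): 40 + 6 = 46
  Event 10 (sale 22): sell min(22,46)=22. stock: 46 - 22 = 24. total_sold = 59
  Event 11 (restock 38): 24 + 38 = 62
  Event 12 (sale 19): sell min(19,62)=19. stock: 62 - 19 = 43. total_sold = 78
Final: stock = 43, total_sold = 78

First zero at event 1.

Answer: 1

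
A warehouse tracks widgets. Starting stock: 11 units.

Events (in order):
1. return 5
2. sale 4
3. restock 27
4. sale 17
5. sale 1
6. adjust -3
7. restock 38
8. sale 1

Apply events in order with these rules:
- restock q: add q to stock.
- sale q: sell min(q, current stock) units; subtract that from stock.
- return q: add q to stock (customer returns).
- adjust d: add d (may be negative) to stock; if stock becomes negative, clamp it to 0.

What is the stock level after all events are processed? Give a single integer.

Processing events:
Start: stock = 11
  Event 1 (return 5): 11 + 5 = 16
  Event 2 (sale 4): sell min(4,16)=4. stock: 16 - 4 = 12. total_sold = 4
  Event 3 (restock 27): 12 + 27 = 39
  Event 4 (sale 17): sell min(17,39)=17. stock: 39 - 17 = 22. total_sold = 21
  Event 5 (sale 1): sell min(1,22)=1. stock: 22 - 1 = 21. total_sold = 22
  Event 6 (adjust -3): 21 + -3 = 18
  Event 7 (restock 38): 18 + 38 = 56
  Event 8 (sale 1): sell min(1,56)=1. stock: 56 - 1 = 55. total_sold = 23
Final: stock = 55, total_sold = 23

Answer: 55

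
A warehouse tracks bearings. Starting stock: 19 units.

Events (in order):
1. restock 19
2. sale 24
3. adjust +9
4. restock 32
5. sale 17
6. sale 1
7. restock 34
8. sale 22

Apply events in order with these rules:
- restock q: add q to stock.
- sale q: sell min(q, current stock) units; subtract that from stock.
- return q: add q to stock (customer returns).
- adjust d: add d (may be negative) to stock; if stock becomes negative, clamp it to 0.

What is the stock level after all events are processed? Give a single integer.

Answer: 49

Derivation:
Processing events:
Start: stock = 19
  Event 1 (restock 19): 19 + 19 = 38
  Event 2 (sale 24): sell min(24,38)=24. stock: 38 - 24 = 14. total_sold = 24
  Event 3 (adjust +9): 14 + 9 = 23
  Event 4 (restock 32): 23 + 32 = 55
  Event 5 (sale 17): sell min(17,55)=17. stock: 55 - 17 = 38. total_sold = 41
  Event 6 (sale 1): sell min(1,38)=1. stock: 38 - 1 = 37. total_sold = 42
  Event 7 (restock 34): 37 + 34 = 71
  Event 8 (sale 22): sell min(22,71)=22. stock: 71 - 22 = 49. total_sold = 64
Final: stock = 49, total_sold = 64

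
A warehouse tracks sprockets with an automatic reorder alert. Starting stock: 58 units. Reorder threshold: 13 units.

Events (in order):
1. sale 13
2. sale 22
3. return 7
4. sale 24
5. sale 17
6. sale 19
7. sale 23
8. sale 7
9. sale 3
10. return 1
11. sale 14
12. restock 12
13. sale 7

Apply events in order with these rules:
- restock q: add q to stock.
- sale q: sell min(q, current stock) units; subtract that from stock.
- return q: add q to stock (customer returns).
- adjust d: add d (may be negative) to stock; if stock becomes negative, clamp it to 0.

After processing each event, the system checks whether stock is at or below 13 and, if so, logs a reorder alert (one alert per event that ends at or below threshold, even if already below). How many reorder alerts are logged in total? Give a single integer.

Processing events:
Start: stock = 58
  Event 1 (sale 13): sell min(13,58)=13. stock: 58 - 13 = 45. total_sold = 13
  Event 2 (sale 22): sell min(22,45)=22. stock: 45 - 22 = 23. total_sold = 35
  Event 3 (return 7): 23 + 7 = 30
  Event 4 (sale 24): sell min(24,30)=24. stock: 30 - 24 = 6. total_sold = 59
  Event 5 (sale 17): sell min(17,6)=6. stock: 6 - 6 = 0. total_sold = 65
  Event 6 (sale 19): sell min(19,0)=0. stock: 0 - 0 = 0. total_sold = 65
  Event 7 (sale 23): sell min(23,0)=0. stock: 0 - 0 = 0. total_sold = 65
  Event 8 (sale 7): sell min(7,0)=0. stock: 0 - 0 = 0. total_sold = 65
  Event 9 (sale 3): sell min(3,0)=0. stock: 0 - 0 = 0. total_sold = 65
  Event 10 (return 1): 0 + 1 = 1
  Event 11 (sale 14): sell min(14,1)=1. stock: 1 - 1 = 0. total_sold = 66
  Event 12 (restock 12): 0 + 12 = 12
  Event 13 (sale 7): sell min(7,12)=7. stock: 12 - 7 = 5. total_sold = 73
Final: stock = 5, total_sold = 73

Checking against threshold 13:
  After event 1: stock=45 > 13
  After event 2: stock=23 > 13
  After event 3: stock=30 > 13
  After event 4: stock=6 <= 13 -> ALERT
  After event 5: stock=0 <= 13 -> ALERT
  After event 6: stock=0 <= 13 -> ALERT
  After event 7: stock=0 <= 13 -> ALERT
  After event 8: stock=0 <= 13 -> ALERT
  After event 9: stock=0 <= 13 -> ALERT
  After event 10: stock=1 <= 13 -> ALERT
  After event 11: stock=0 <= 13 -> ALERT
  After event 12: stock=12 <= 13 -> ALERT
  After event 13: stock=5 <= 13 -> ALERT
Alert events: [4, 5, 6, 7, 8, 9, 10, 11, 12, 13]. Count = 10

Answer: 10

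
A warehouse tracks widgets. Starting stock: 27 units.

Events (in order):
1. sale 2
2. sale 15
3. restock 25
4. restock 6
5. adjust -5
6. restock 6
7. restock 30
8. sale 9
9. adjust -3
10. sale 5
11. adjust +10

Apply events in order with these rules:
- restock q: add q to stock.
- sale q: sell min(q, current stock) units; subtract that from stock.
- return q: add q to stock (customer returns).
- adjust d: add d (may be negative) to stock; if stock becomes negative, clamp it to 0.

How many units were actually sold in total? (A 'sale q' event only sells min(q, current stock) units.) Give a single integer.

Answer: 31

Derivation:
Processing events:
Start: stock = 27
  Event 1 (sale 2): sell min(2,27)=2. stock: 27 - 2 = 25. total_sold = 2
  Event 2 (sale 15): sell min(15,25)=15. stock: 25 - 15 = 10. total_sold = 17
  Event 3 (restock 25): 10 + 25 = 35
  Event 4 (restock 6): 35 + 6 = 41
  Event 5 (adjust -5): 41 + -5 = 36
  Event 6 (restock 6): 36 + 6 = 42
  Event 7 (restock 30): 42 + 30 = 72
  Event 8 (sale 9): sell min(9,72)=9. stock: 72 - 9 = 63. total_sold = 26
  Event 9 (adjust -3): 63 + -3 = 60
  Event 10 (sale 5): sell min(5,60)=5. stock: 60 - 5 = 55. total_sold = 31
  Event 11 (adjust +10): 55 + 10 = 65
Final: stock = 65, total_sold = 31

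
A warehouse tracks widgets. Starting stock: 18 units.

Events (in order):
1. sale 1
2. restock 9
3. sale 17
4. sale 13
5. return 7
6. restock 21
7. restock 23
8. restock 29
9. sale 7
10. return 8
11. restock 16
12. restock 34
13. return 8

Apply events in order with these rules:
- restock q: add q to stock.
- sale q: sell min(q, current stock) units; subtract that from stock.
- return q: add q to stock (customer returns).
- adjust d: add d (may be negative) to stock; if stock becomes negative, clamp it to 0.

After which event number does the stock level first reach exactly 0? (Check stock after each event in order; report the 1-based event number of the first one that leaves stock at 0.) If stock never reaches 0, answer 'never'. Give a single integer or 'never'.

Answer: 4

Derivation:
Processing events:
Start: stock = 18
  Event 1 (sale 1): sell min(1,18)=1. stock: 18 - 1 = 17. total_sold = 1
  Event 2 (restock 9): 17 + 9 = 26
  Event 3 (sale 17): sell min(17,26)=17. stock: 26 - 17 = 9. total_sold = 18
  Event 4 (sale 13): sell min(13,9)=9. stock: 9 - 9 = 0. total_sold = 27
  Event 5 (return 7): 0 + 7 = 7
  Event 6 (restock 21): 7 + 21 = 28
  Event 7 (restock 23): 28 + 23 = 51
  Event 8 (restock 29): 51 + 29 = 80
  Event 9 (sale 7): sell min(7,80)=7. stock: 80 - 7 = 73. total_sold = 34
  Event 10 (return 8): 73 + 8 = 81
  Event 11 (restock 16): 81 + 16 = 97
  Event 12 (restock 34): 97 + 34 = 131
  Event 13 (return 8): 131 + 8 = 139
Final: stock = 139, total_sold = 34

First zero at event 4.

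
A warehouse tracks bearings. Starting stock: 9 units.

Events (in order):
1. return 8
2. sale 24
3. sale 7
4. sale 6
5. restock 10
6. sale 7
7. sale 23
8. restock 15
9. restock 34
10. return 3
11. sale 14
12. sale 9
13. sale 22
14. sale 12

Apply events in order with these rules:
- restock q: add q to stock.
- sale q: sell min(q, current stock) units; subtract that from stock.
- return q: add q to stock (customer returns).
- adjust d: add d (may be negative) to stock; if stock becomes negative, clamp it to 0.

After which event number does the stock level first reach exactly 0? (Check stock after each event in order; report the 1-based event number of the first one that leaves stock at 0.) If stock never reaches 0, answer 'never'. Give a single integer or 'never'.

Answer: 2

Derivation:
Processing events:
Start: stock = 9
  Event 1 (return 8): 9 + 8 = 17
  Event 2 (sale 24): sell min(24,17)=17. stock: 17 - 17 = 0. total_sold = 17
  Event 3 (sale 7): sell min(7,0)=0. stock: 0 - 0 = 0. total_sold = 17
  Event 4 (sale 6): sell min(6,0)=0. stock: 0 - 0 = 0. total_sold = 17
  Event 5 (restock 10): 0 + 10 = 10
  Event 6 (sale 7): sell min(7,10)=7. stock: 10 - 7 = 3. total_sold = 24
  Event 7 (sale 23): sell min(23,3)=3. stock: 3 - 3 = 0. total_sold = 27
  Event 8 (restock 15): 0 + 15 = 15
  Event 9 (restock 34): 15 + 34 = 49
  Event 10 (return 3): 49 + 3 = 52
  Event 11 (sale 14): sell min(14,52)=14. stock: 52 - 14 = 38. total_sold = 41
  Event 12 (sale 9): sell min(9,38)=9. stock: 38 - 9 = 29. total_sold = 50
  Event 13 (sale 22): sell min(22,29)=22. stock: 29 - 22 = 7. total_sold = 72
  Event 14 (sale 12): sell min(12,7)=7. stock: 7 - 7 = 0. total_sold = 79
Final: stock = 0, total_sold = 79

First zero at event 2.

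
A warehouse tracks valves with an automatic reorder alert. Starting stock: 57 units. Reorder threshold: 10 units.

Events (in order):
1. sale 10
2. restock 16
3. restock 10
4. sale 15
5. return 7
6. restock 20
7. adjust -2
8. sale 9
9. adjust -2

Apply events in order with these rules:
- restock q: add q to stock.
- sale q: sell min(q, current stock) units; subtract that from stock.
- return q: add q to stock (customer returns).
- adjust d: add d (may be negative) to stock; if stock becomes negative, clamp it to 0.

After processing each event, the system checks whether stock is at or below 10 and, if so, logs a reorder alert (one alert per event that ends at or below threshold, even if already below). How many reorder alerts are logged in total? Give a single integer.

Processing events:
Start: stock = 57
  Event 1 (sale 10): sell min(10,57)=10. stock: 57 - 10 = 47. total_sold = 10
  Event 2 (restock 16): 47 + 16 = 63
  Event 3 (restock 10): 63 + 10 = 73
  Event 4 (sale 15): sell min(15,73)=15. stock: 73 - 15 = 58. total_sold = 25
  Event 5 (return 7): 58 + 7 = 65
  Event 6 (restock 20): 65 + 20 = 85
  Event 7 (adjust -2): 85 + -2 = 83
  Event 8 (sale 9): sell min(9,83)=9. stock: 83 - 9 = 74. total_sold = 34
  Event 9 (adjust -2): 74 + -2 = 72
Final: stock = 72, total_sold = 34

Checking against threshold 10:
  After event 1: stock=47 > 10
  After event 2: stock=63 > 10
  After event 3: stock=73 > 10
  After event 4: stock=58 > 10
  After event 5: stock=65 > 10
  After event 6: stock=85 > 10
  After event 7: stock=83 > 10
  After event 8: stock=74 > 10
  After event 9: stock=72 > 10
Alert events: []. Count = 0

Answer: 0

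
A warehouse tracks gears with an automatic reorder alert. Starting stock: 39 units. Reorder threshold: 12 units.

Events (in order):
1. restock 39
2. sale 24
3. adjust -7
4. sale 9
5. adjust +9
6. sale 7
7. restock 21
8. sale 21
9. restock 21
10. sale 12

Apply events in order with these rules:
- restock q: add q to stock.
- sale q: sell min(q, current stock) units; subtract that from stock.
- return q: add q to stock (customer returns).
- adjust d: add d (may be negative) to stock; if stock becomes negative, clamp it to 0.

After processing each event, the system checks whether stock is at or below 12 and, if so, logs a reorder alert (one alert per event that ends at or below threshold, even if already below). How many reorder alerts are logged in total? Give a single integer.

Answer: 0

Derivation:
Processing events:
Start: stock = 39
  Event 1 (restock 39): 39 + 39 = 78
  Event 2 (sale 24): sell min(24,78)=24. stock: 78 - 24 = 54. total_sold = 24
  Event 3 (adjust -7): 54 + -7 = 47
  Event 4 (sale 9): sell min(9,47)=9. stock: 47 - 9 = 38. total_sold = 33
  Event 5 (adjust +9): 38 + 9 = 47
  Event 6 (sale 7): sell min(7,47)=7. stock: 47 - 7 = 40. total_sold = 40
  Event 7 (restock 21): 40 + 21 = 61
  Event 8 (sale 21): sell min(21,61)=21. stock: 61 - 21 = 40. total_sold = 61
  Event 9 (restock 21): 40 + 21 = 61
  Event 10 (sale 12): sell min(12,61)=12. stock: 61 - 12 = 49. total_sold = 73
Final: stock = 49, total_sold = 73

Checking against threshold 12:
  After event 1: stock=78 > 12
  After event 2: stock=54 > 12
  After event 3: stock=47 > 12
  After event 4: stock=38 > 12
  After event 5: stock=47 > 12
  After event 6: stock=40 > 12
  After event 7: stock=61 > 12
  After event 8: stock=40 > 12
  After event 9: stock=61 > 12
  After event 10: stock=49 > 12
Alert events: []. Count = 0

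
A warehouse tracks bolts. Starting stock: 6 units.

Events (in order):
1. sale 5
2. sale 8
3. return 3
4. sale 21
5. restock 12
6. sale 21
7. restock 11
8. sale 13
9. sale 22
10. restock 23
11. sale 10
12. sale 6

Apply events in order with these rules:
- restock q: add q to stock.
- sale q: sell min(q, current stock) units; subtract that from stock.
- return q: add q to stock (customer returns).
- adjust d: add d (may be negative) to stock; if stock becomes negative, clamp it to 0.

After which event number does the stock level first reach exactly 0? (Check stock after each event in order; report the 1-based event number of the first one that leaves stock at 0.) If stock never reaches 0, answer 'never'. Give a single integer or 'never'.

Answer: 2

Derivation:
Processing events:
Start: stock = 6
  Event 1 (sale 5): sell min(5,6)=5. stock: 6 - 5 = 1. total_sold = 5
  Event 2 (sale 8): sell min(8,1)=1. stock: 1 - 1 = 0. total_sold = 6
  Event 3 (return 3): 0 + 3 = 3
  Event 4 (sale 21): sell min(21,3)=3. stock: 3 - 3 = 0. total_sold = 9
  Event 5 (restock 12): 0 + 12 = 12
  Event 6 (sale 21): sell min(21,12)=12. stock: 12 - 12 = 0. total_sold = 21
  Event 7 (restock 11): 0 + 11 = 11
  Event 8 (sale 13): sell min(13,11)=11. stock: 11 - 11 = 0. total_sold = 32
  Event 9 (sale 22): sell min(22,0)=0. stock: 0 - 0 = 0. total_sold = 32
  Event 10 (restock 23): 0 + 23 = 23
  Event 11 (sale 10): sell min(10,23)=10. stock: 23 - 10 = 13. total_sold = 42
  Event 12 (sale 6): sell min(6,13)=6. stock: 13 - 6 = 7. total_sold = 48
Final: stock = 7, total_sold = 48

First zero at event 2.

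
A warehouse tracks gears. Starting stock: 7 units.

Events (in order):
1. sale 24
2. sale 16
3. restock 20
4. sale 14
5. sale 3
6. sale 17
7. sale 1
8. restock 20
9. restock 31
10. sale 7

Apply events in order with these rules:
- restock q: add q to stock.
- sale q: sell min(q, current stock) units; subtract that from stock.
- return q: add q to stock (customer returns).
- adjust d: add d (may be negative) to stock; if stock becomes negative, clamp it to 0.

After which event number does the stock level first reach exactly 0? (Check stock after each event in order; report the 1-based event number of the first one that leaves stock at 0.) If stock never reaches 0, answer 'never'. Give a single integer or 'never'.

Answer: 1

Derivation:
Processing events:
Start: stock = 7
  Event 1 (sale 24): sell min(24,7)=7. stock: 7 - 7 = 0. total_sold = 7
  Event 2 (sale 16): sell min(16,0)=0. stock: 0 - 0 = 0. total_sold = 7
  Event 3 (restock 20): 0 + 20 = 20
  Event 4 (sale 14): sell min(14,20)=14. stock: 20 - 14 = 6. total_sold = 21
  Event 5 (sale 3): sell min(3,6)=3. stock: 6 - 3 = 3. total_sold = 24
  Event 6 (sale 17): sell min(17,3)=3. stock: 3 - 3 = 0. total_sold = 27
  Event 7 (sale 1): sell min(1,0)=0. stock: 0 - 0 = 0. total_sold = 27
  Event 8 (restock 20): 0 + 20 = 20
  Event 9 (restock 31): 20 + 31 = 51
  Event 10 (sale 7): sell min(7,51)=7. stock: 51 - 7 = 44. total_sold = 34
Final: stock = 44, total_sold = 34

First zero at event 1.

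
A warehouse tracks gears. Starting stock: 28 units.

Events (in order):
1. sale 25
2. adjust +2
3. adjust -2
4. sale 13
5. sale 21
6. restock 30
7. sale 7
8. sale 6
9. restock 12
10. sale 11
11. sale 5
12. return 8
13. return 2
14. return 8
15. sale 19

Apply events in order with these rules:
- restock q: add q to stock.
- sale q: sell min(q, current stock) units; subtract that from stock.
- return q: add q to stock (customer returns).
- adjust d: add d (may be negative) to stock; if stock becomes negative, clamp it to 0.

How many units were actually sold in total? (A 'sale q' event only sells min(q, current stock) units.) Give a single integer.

Processing events:
Start: stock = 28
  Event 1 (sale 25): sell min(25,28)=25. stock: 28 - 25 = 3. total_sold = 25
  Event 2 (adjust +2): 3 + 2 = 5
  Event 3 (adjust -2): 5 + -2 = 3
  Event 4 (sale 13): sell min(13,3)=3. stock: 3 - 3 = 0. total_sold = 28
  Event 5 (sale 21): sell min(21,0)=0. stock: 0 - 0 = 0. total_sold = 28
  Event 6 (restock 30): 0 + 30 = 30
  Event 7 (sale 7): sell min(7,30)=7. stock: 30 - 7 = 23. total_sold = 35
  Event 8 (sale 6): sell min(6,23)=6. stock: 23 - 6 = 17. total_sold = 41
  Event 9 (restock 12): 17 + 12 = 29
  Event 10 (sale 11): sell min(11,29)=11. stock: 29 - 11 = 18. total_sold = 52
  Event 11 (sale 5): sell min(5,18)=5. stock: 18 - 5 = 13. total_sold = 57
  Event 12 (return 8): 13 + 8 = 21
  Event 13 (return 2): 21 + 2 = 23
  Event 14 (return 8): 23 + 8 = 31
  Event 15 (sale 19): sell min(19,31)=19. stock: 31 - 19 = 12. total_sold = 76
Final: stock = 12, total_sold = 76

Answer: 76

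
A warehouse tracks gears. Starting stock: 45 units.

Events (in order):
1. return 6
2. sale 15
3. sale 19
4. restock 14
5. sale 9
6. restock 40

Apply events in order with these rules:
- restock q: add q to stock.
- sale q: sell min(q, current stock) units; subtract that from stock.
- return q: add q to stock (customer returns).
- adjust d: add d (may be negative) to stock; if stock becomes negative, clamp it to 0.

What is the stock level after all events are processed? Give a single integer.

Processing events:
Start: stock = 45
  Event 1 (return 6): 45 + 6 = 51
  Event 2 (sale 15): sell min(15,51)=15. stock: 51 - 15 = 36. total_sold = 15
  Event 3 (sale 19): sell min(19,36)=19. stock: 36 - 19 = 17. total_sold = 34
  Event 4 (restock 14): 17 + 14 = 31
  Event 5 (sale 9): sell min(9,31)=9. stock: 31 - 9 = 22. total_sold = 43
  Event 6 (restock 40): 22 + 40 = 62
Final: stock = 62, total_sold = 43

Answer: 62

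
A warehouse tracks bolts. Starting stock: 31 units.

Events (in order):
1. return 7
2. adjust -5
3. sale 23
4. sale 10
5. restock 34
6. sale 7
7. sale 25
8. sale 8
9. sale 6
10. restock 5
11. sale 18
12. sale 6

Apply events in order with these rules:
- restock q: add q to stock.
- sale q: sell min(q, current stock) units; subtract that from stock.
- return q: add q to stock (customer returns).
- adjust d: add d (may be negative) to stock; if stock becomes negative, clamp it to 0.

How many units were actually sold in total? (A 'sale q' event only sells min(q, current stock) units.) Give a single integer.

Answer: 72

Derivation:
Processing events:
Start: stock = 31
  Event 1 (return 7): 31 + 7 = 38
  Event 2 (adjust -5): 38 + -5 = 33
  Event 3 (sale 23): sell min(23,33)=23. stock: 33 - 23 = 10. total_sold = 23
  Event 4 (sale 10): sell min(10,10)=10. stock: 10 - 10 = 0. total_sold = 33
  Event 5 (restock 34): 0 + 34 = 34
  Event 6 (sale 7): sell min(7,34)=7. stock: 34 - 7 = 27. total_sold = 40
  Event 7 (sale 25): sell min(25,27)=25. stock: 27 - 25 = 2. total_sold = 65
  Event 8 (sale 8): sell min(8,2)=2. stock: 2 - 2 = 0. total_sold = 67
  Event 9 (sale 6): sell min(6,0)=0. stock: 0 - 0 = 0. total_sold = 67
  Event 10 (restock 5): 0 + 5 = 5
  Event 11 (sale 18): sell min(18,5)=5. stock: 5 - 5 = 0. total_sold = 72
  Event 12 (sale 6): sell min(6,0)=0. stock: 0 - 0 = 0. total_sold = 72
Final: stock = 0, total_sold = 72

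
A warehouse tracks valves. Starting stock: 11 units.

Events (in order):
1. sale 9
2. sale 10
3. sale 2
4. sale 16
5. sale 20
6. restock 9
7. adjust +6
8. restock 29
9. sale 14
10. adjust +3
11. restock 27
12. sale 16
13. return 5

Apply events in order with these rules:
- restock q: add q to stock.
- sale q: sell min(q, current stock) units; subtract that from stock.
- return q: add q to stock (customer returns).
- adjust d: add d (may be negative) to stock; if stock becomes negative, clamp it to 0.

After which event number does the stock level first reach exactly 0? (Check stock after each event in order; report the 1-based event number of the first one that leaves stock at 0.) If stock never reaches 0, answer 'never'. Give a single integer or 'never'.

Answer: 2

Derivation:
Processing events:
Start: stock = 11
  Event 1 (sale 9): sell min(9,11)=9. stock: 11 - 9 = 2. total_sold = 9
  Event 2 (sale 10): sell min(10,2)=2. stock: 2 - 2 = 0. total_sold = 11
  Event 3 (sale 2): sell min(2,0)=0. stock: 0 - 0 = 0. total_sold = 11
  Event 4 (sale 16): sell min(16,0)=0. stock: 0 - 0 = 0. total_sold = 11
  Event 5 (sale 20): sell min(20,0)=0. stock: 0 - 0 = 0. total_sold = 11
  Event 6 (restock 9): 0 + 9 = 9
  Event 7 (adjust +6): 9 + 6 = 15
  Event 8 (restock 29): 15 + 29 = 44
  Event 9 (sale 14): sell min(14,44)=14. stock: 44 - 14 = 30. total_sold = 25
  Event 10 (adjust +3): 30 + 3 = 33
  Event 11 (restock 27): 33 + 27 = 60
  Event 12 (sale 16): sell min(16,60)=16. stock: 60 - 16 = 44. total_sold = 41
  Event 13 (return 5): 44 + 5 = 49
Final: stock = 49, total_sold = 41

First zero at event 2.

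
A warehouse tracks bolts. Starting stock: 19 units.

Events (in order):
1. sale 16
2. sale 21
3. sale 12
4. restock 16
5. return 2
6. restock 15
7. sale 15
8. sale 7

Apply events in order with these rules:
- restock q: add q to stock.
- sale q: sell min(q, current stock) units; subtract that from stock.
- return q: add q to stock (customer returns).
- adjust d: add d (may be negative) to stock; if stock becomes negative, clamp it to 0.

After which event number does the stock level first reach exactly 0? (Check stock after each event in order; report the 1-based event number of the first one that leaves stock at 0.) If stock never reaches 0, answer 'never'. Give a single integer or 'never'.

Answer: 2

Derivation:
Processing events:
Start: stock = 19
  Event 1 (sale 16): sell min(16,19)=16. stock: 19 - 16 = 3. total_sold = 16
  Event 2 (sale 21): sell min(21,3)=3. stock: 3 - 3 = 0. total_sold = 19
  Event 3 (sale 12): sell min(12,0)=0. stock: 0 - 0 = 0. total_sold = 19
  Event 4 (restock 16): 0 + 16 = 16
  Event 5 (return 2): 16 + 2 = 18
  Event 6 (restock 15): 18 + 15 = 33
  Event 7 (sale 15): sell min(15,33)=15. stock: 33 - 15 = 18. total_sold = 34
  Event 8 (sale 7): sell min(7,18)=7. stock: 18 - 7 = 11. total_sold = 41
Final: stock = 11, total_sold = 41

First zero at event 2.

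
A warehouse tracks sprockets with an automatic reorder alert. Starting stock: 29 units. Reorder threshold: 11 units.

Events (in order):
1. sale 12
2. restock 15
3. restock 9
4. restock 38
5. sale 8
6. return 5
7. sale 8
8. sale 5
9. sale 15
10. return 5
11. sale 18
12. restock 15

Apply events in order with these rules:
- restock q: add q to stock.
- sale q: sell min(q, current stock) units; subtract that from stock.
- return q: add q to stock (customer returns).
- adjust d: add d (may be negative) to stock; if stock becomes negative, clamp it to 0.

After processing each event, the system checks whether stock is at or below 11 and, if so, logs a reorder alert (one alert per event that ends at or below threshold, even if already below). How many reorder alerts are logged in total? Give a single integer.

Answer: 0

Derivation:
Processing events:
Start: stock = 29
  Event 1 (sale 12): sell min(12,29)=12. stock: 29 - 12 = 17. total_sold = 12
  Event 2 (restock 15): 17 + 15 = 32
  Event 3 (restock 9): 32 + 9 = 41
  Event 4 (restock 38): 41 + 38 = 79
  Event 5 (sale 8): sell min(8,79)=8. stock: 79 - 8 = 71. total_sold = 20
  Event 6 (return 5): 71 + 5 = 76
  Event 7 (sale 8): sell min(8,76)=8. stock: 76 - 8 = 68. total_sold = 28
  Event 8 (sale 5): sell min(5,68)=5. stock: 68 - 5 = 63. total_sold = 33
  Event 9 (sale 15): sell min(15,63)=15. stock: 63 - 15 = 48. total_sold = 48
  Event 10 (return 5): 48 + 5 = 53
  Event 11 (sale 18): sell min(18,53)=18. stock: 53 - 18 = 35. total_sold = 66
  Event 12 (restock 15): 35 + 15 = 50
Final: stock = 50, total_sold = 66

Checking against threshold 11:
  After event 1: stock=17 > 11
  After event 2: stock=32 > 11
  After event 3: stock=41 > 11
  After event 4: stock=79 > 11
  After event 5: stock=71 > 11
  After event 6: stock=76 > 11
  After event 7: stock=68 > 11
  After event 8: stock=63 > 11
  After event 9: stock=48 > 11
  After event 10: stock=53 > 11
  After event 11: stock=35 > 11
  After event 12: stock=50 > 11
Alert events: []. Count = 0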